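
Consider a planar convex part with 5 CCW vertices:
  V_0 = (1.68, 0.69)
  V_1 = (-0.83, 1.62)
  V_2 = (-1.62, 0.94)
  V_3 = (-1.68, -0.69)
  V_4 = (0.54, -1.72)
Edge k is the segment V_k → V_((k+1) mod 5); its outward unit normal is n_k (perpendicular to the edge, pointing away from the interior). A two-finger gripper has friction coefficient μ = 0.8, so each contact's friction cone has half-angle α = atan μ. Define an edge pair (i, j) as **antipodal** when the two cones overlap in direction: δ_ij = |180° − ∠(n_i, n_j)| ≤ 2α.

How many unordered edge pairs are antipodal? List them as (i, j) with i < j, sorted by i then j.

α = atan 0.8 = 38.66°;  2α = 77.32°
n_0 = (+0.3474, +0.9377)
n_1 = (-0.6524, +0.7579)
n_2 = (-0.9993, +0.0368)
n_3 = (-0.4209, -0.9071)
n_4 = (+0.9040, -0.4276)
  (0,1): δ = 118.95°  ·
  (0,2): δ = 71.78°  ✓
  (0,3): δ = 4.56°  ✓
  (0,4): δ = 85.02°  ·
  (1,2): δ = 132.83°  ·
  (1,3): δ = 65.61°  ✓
  (1,4): δ = 23.96°  ✓
  (2,3): δ = 112.78°  ·
  (2,4): δ = 23.21°  ✓
  (3,4): δ = 90.43°  ·
antipodal pairs: 5

count = 5; pairs: (0,2), (0,3), (1,3), (1,4), (2,4)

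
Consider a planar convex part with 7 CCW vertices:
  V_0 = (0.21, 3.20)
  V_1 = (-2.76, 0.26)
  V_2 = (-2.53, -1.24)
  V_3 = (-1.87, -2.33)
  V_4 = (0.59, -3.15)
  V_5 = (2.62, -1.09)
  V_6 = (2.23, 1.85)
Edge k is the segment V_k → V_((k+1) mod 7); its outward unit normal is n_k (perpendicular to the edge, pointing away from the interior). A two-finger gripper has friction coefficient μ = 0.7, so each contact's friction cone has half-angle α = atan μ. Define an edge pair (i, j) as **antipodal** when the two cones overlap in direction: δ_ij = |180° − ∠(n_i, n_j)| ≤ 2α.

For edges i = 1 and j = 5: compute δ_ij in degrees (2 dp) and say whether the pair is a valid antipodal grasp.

α = atan 0.7 = 34.99°;  2α = 69.98°
edge 1: e_1 = (+0.23, -1.50);  n_1 = (-0.9884, -0.1516)
edge 5: e_5 = (-0.39, +2.94);  n_5 = (+0.9913, +0.1315)
∠(n_1, n_5) = 178.84°
δ = |180° − 178.84°| = 1.16°
1.16° ≤ 2α = 69.98°  →  valid

δ = 1.16°, valid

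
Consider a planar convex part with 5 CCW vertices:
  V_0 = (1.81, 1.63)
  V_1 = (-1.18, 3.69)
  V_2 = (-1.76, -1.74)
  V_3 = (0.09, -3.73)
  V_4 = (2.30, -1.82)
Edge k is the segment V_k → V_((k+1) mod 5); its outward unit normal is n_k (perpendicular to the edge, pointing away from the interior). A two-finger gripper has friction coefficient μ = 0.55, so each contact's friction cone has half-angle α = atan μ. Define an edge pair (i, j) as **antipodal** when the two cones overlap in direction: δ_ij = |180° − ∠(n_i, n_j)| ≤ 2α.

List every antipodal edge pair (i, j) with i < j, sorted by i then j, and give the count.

α = atan 0.55 = 28.81°;  2α = 57.62°
n_0 = (+0.5673, +0.8235)
n_1 = (-0.9943, +0.1062)
n_2 = (-0.7324, -0.6809)
n_3 = (+0.6539, -0.7566)
n_4 = (+0.9901, +0.1406)
  (0,1): δ = 61.53°  ·
  (0,2): δ = 12.52°  ✓
  (0,3): δ = 75.40°  ·
  (0,4): δ = 132.65°  ·
  (1,2): δ = 130.99°  ·
  (1,3): δ = 43.07°  ✓
  (1,4): δ = 14.18°  ✓
  (2,3): δ = 92.08°  ·
  (2,4): δ = 34.83°  ✓
  (3,4): δ = 122.75°  ·
antipodal pairs: 4

count = 4; pairs: (0,2), (1,3), (1,4), (2,4)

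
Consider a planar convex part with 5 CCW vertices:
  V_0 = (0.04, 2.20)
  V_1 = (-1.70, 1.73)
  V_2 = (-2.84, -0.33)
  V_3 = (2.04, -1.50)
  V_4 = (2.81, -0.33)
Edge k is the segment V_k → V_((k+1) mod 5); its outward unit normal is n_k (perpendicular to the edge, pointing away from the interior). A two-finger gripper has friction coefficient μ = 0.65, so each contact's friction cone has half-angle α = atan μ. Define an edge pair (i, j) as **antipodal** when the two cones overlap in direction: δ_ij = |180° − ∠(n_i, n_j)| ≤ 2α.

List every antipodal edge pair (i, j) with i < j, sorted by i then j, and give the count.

α = atan 0.65 = 33.02°;  2α = 66.05°
n_0 = (-0.2608, +0.9654)
n_1 = (-0.8750, +0.4842)
n_2 = (-0.2331, -0.9724)
n_3 = (+0.8353, -0.5497)
n_4 = (+0.6744, +0.7384)
  (0,1): δ = 134.08°  ·
  (0,2): δ = 28.60°  ✓
  (0,3): δ = 41.53°  ✓
  (0,4): δ = 122.48°  ·
  (1,2): δ = 74.52°  ·
  (1,3): δ = 4.39°  ✓
  (1,4): δ = 76.55°  ·
  (2,3): δ = 109.87°  ·
  (2,4): δ = 28.92°  ✓
  (3,4): δ = 99.06°  ·
antipodal pairs: 4

count = 4; pairs: (0,2), (0,3), (1,3), (2,4)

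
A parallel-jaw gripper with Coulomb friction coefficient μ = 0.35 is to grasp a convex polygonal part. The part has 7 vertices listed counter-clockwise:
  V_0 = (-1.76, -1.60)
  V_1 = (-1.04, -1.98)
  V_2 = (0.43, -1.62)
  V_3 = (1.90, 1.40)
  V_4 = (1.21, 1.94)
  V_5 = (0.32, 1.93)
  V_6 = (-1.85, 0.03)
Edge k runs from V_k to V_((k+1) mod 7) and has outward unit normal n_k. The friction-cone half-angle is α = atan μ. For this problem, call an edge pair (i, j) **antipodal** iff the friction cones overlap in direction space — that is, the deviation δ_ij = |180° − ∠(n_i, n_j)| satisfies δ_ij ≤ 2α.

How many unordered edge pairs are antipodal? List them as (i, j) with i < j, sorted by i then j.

α = atan 0.35 = 19.29°;  2α = 38.58°
n_0 = (-0.4668, -0.8844)
n_1 = (+0.2379, -0.9713)
n_2 = (+0.8991, -0.4377)
n_3 = (+0.6163, +0.7875)
n_4 = (-0.0112, +0.9999)
n_5 = (-0.6588, +0.7524)
n_6 = (-0.9985, -0.0551)
  (0,1): δ = 138.42°  ·
  (0,2): δ = 88.13°  ·
  (0,3): δ = 10.22°  ✓
  (0,4): δ = 28.47°  ✓
  (0,5): δ = 69.03°  ·
  (0,6): δ = 120.98°  ·
  (1,2): δ = 129.72°  ·
  (1,3): δ = 51.81°  ·
  (1,4): δ = 13.12°  ✓
  (1,5): δ = 27.44°  ✓
  (1,6): δ = 79.40°  ·
  (2,3): δ = 102.09°  ·
  (2,4): δ = 63.40°  ·
  (2,5): δ = 22.84°  ✓
  (2,6): δ = 29.12°  ✓
  (3,4): δ = 141.31°  ·
  (3,5): δ = 100.75°  ·
  (3,6): δ = 48.79°  ·
  (4,5): δ = 139.44°  ·
  (4,6): δ = 87.48°  ·
  (5,6): δ = 128.04°  ·
antipodal pairs: 6

count = 6; pairs: (0,3), (0,4), (1,4), (1,5), (2,5), (2,6)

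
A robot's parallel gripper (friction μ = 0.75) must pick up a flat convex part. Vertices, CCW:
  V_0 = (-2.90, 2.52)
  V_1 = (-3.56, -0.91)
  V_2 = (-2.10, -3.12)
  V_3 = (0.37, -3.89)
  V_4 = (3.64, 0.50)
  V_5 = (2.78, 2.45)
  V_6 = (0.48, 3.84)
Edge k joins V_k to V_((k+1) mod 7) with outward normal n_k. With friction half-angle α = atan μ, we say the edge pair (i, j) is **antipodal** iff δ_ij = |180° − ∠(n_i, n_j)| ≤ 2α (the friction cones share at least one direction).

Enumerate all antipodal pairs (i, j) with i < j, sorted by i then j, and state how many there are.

count = 10; pairs: (0,3), (0,4), (0,5), (1,3), (1,4), (1,5), (2,4), (2,5), (2,6), (3,6)

α = atan 0.75 = 36.87°;  2α = 73.74°
n_0 = (-0.9820, +0.1890)
n_1 = (-0.8344, -0.5512)
n_2 = (-0.2976, -0.9547)
n_3 = (+0.8020, -0.5974)
n_4 = (+0.9150, +0.4035)
n_5 = (+0.5172, +0.8558)
n_6 = (-0.3638, +0.9315)
  (0,1): δ = 135.66°  ·
  (0,2): δ = 96.42°  ·
  (0,3): δ = 25.79°  ✓
  (0,4): δ = 34.69°  ✓
  (0,5): δ = 69.75°  ✓
  (0,6): δ = 122.22°  ·
  (1,2): δ = 140.76°  ·
  (1,3): δ = 70.13°  ✓
  (1,4): δ = 9.65°  ✓
  (1,5): δ = 25.40°  ✓
  (1,6): δ = 77.88°  ·
  (2,3): δ = 109.37°  ·
  (2,4): δ = 48.89°  ✓
  (2,5): δ = 13.83°  ✓
  (2,6): δ = 38.65°  ✓
  (3,4): δ = 119.52°  ·
  (3,5): δ = 84.47°  ·
  (3,6): δ = 31.99°  ✓
  (4,5): δ = 144.95°  ·
  (4,6): δ = 92.47°  ·
  (5,6): δ = 127.52°  ·
antipodal pairs: 10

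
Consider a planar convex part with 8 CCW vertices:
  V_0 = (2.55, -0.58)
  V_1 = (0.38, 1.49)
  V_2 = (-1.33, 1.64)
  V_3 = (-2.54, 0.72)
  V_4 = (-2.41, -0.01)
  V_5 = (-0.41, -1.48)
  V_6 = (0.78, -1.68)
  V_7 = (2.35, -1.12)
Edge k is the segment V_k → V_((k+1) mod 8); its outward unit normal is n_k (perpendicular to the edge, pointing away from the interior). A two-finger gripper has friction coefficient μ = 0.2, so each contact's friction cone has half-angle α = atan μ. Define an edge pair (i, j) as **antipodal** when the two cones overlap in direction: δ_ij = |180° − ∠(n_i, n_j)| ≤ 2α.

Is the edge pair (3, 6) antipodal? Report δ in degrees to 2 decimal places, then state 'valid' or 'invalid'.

δ = 80.47°, invalid

α = atan 0.2 = 11.31°;  2α = 22.62°
edge 3: e_3 = (+0.13, -0.73);  n_3 = (-0.9845, -0.1753)
edge 6: e_6 = (+1.57, +0.56);  n_6 = (+0.3360, -0.9419)
∠(n_3, n_6) = 99.53°
δ = |180° − 99.53°| = 80.47°
80.47° > 2α = 22.62°  →  invalid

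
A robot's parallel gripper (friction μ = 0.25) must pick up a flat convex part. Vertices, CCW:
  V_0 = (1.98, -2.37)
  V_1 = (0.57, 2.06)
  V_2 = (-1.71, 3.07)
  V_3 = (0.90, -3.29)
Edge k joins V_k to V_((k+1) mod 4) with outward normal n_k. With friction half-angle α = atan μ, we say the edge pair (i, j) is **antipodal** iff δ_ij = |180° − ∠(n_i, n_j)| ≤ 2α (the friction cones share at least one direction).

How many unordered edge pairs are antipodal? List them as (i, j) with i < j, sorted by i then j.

α = atan 0.25 = 14.04°;  2α = 28.07°
n_0 = (+0.9529, +0.3033)
n_1 = (+0.4050, +0.9143)
n_2 = (-0.9251, -0.3797)
n_3 = (+0.6485, -0.7612)
  (0,1): δ = 131.55°  ·
  (0,2): δ = 4.66°  ✓
  (0,3): δ = 112.77°  ·
  (1,2): δ = 43.80°  ·
  (1,3): δ = 64.32°  ·
  (2,3): δ = 71.89°  ·
antipodal pairs: 1

count = 1; pairs: (0,2)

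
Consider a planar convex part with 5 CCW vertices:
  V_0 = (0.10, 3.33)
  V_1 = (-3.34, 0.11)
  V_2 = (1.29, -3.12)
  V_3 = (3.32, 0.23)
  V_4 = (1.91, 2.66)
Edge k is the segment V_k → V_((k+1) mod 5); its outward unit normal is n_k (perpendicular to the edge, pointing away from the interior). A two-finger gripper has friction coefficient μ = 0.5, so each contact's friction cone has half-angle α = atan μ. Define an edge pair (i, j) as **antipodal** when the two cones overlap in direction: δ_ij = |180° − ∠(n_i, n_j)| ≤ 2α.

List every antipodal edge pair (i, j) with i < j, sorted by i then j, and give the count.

α = atan 0.5 = 26.57°;  2α = 53.13°
n_0 = (-0.6834, +0.7301)
n_1 = (-0.5722, -0.8201)
n_2 = (+0.8552, -0.5182)
n_3 = (+0.8649, +0.5019)
n_4 = (+0.3471, +0.9378)
  (0,1): δ = 78.01°  ·
  (0,2): δ = 15.68°  ✓
  (0,3): δ = 77.02°  ·
  (0,4): δ = 116.58°  ·
  (1,2): δ = 86.31°  ·
  (1,3): δ = 24.98°  ✓
  (1,4): δ = 14.59°  ✓
  (2,3): δ = 118.66°  ·
  (2,4): δ = 79.10°  ·
  (3,4): δ = 140.44°  ·
antipodal pairs: 3

count = 3; pairs: (0,2), (1,3), (1,4)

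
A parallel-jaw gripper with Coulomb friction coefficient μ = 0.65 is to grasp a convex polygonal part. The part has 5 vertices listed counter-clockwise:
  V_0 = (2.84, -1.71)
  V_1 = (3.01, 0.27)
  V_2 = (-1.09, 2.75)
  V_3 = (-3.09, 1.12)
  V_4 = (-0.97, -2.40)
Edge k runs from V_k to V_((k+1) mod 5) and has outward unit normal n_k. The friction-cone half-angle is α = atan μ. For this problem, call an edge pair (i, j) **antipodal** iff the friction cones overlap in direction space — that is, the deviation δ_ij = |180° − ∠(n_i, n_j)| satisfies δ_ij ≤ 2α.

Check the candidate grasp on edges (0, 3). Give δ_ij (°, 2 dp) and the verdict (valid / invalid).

α = atan 0.65 = 33.02°;  2α = 66.05°
edge 0: e_0 = (+0.17, +1.98);  n_0 = (+0.9963, -0.0855)
edge 3: e_3 = (+2.12, -3.52);  n_3 = (-0.8566, -0.5159)
∠(n_0, n_3) = 144.03°
δ = |180° − 144.03°| = 35.97°
35.97° ≤ 2α = 66.05°  →  valid

δ = 35.97°, valid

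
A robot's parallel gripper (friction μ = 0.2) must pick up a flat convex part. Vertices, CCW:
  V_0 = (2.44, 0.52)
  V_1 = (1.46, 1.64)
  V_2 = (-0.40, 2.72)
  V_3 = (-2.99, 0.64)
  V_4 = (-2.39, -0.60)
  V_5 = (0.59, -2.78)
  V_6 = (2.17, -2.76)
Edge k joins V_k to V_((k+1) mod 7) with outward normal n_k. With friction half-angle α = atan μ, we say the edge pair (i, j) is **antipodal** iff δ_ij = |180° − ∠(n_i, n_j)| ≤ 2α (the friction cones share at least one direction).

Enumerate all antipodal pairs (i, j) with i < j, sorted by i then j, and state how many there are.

α = atan 0.2 = 11.31°;  2α = 22.62°
n_0 = (+0.7526, +0.6585)
n_1 = (+0.5021, +0.8648)
n_2 = (-0.6262, +0.7797)
n_3 = (-0.9002, -0.4356)
n_4 = (-0.5904, -0.8071)
n_5 = (+0.0127, -0.9999)
n_6 = (+0.9966, -0.0820)
  (0,1): δ = 161.33°  ·
  (0,2): δ = 92.42°  ·
  (0,3): δ = 15.36°  ✓
  (0,4): δ = 12.63°  ✓
  (0,5): δ = 49.54°  ·
  (0,6): δ = 134.11°  ·
  (1,2): δ = 111.09°  ·
  (1,3): δ = 34.04°  ·
  (1,4): δ = 6.05°  ✓
  (1,5): δ = 30.87°  ·
  (1,6): δ = 115.44°  ·
  (2,3): δ = 102.95°  ·
  (2,4): δ = 74.95°  ·
  (2,5): δ = 38.04°  ·
  (2,6): δ = 46.53°  ·
  (3,4): δ = 152.01°  ·
  (3,5): δ = 115.10°  ·
  (3,6): δ = 30.53°  ·
  (4,5): δ = 143.09°  ·
  (4,6): δ = 58.52°  ·
  (5,6): δ = 95.43°  ·
antipodal pairs: 3

count = 3; pairs: (0,3), (0,4), (1,4)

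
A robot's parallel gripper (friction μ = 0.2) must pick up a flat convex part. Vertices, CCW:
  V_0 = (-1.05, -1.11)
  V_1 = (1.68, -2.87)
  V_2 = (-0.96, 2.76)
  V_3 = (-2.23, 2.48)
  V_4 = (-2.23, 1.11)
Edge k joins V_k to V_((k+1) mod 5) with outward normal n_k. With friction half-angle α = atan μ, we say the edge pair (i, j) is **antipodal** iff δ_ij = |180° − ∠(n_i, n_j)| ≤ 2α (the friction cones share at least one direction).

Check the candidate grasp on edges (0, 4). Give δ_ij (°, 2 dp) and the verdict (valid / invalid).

δ = 150.80°, invalid

α = atan 0.2 = 11.31°;  2α = 22.62°
edge 0: e_0 = (+2.73, -1.76);  n_0 = (-0.5418, -0.8405)
edge 4: e_4 = (+1.18, -2.22);  n_4 = (-0.8830, -0.4693)
∠(n_0, n_4) = 29.20°
δ = |180° − 29.20°| = 150.80°
150.80° > 2α = 22.62°  →  invalid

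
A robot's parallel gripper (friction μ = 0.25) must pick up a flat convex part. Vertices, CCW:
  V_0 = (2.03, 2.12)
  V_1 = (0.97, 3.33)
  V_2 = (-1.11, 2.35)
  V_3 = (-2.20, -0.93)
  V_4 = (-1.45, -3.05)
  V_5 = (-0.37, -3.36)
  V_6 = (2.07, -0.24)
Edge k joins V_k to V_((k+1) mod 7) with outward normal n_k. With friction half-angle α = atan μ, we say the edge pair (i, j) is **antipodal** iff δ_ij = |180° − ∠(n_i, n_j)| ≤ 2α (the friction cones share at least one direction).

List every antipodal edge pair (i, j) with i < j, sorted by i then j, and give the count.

α = atan 0.25 = 14.04°;  2α = 28.07°
n_0 = (+0.7522, +0.6589)
n_1 = (-0.4262, +0.9046)
n_2 = (-0.9490, +0.3154)
n_3 = (-0.9427, -0.3335)
n_4 = (-0.2759, -0.9612)
n_5 = (+0.7877, -0.6160)
n_6 = (+0.9999, +0.0169)
  (0,1): δ = 105.99°  ·
  (0,2): δ = 59.60°  ·
  (0,3): δ = 21.74°  ✓
  (0,4): δ = 32.77°  ·
  (0,5): δ = 100.75°  ·
  (0,6): δ = 139.75°  ·
  (1,2): δ = 133.61°  ·
  (1,3): δ = 95.75°  ·
  (1,4): δ = 41.24°  ·
  (1,5): δ = 26.75°  ✓
  (1,6): δ = 65.74°  ·
  (2,3): δ = 142.14°  ·
  (2,4): δ = 87.63°  ·
  (2,5): δ = 19.64°  ✓
  (2,6): δ = 19.35°  ✓
  (3,4): δ = 125.50°  ·
  (3,5): δ = 57.51°  ·
  (3,6): δ = 18.51°  ✓
  (4,5): δ = 112.01°  ·
  (4,6): δ = 73.01°  ·
  (5,6): δ = 141.00°  ·
antipodal pairs: 5

count = 5; pairs: (0,3), (1,5), (2,5), (2,6), (3,6)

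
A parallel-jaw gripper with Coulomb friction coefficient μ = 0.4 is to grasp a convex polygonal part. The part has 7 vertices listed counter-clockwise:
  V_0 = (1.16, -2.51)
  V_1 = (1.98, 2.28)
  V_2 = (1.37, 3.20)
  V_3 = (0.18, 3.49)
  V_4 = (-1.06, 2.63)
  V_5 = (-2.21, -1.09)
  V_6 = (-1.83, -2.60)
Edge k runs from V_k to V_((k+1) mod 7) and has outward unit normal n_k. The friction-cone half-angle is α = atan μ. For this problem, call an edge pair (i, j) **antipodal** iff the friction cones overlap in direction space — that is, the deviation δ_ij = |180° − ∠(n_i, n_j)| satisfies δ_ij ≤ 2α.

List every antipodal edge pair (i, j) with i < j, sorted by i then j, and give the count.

α = atan 0.4 = 21.80°;  2α = 43.60°
n_0 = (+0.9857, -0.1687)
n_1 = (+0.8334, +0.5526)
n_2 = (+0.2368, +0.9716)
n_3 = (-0.5699, +0.8217)
n_4 = (-0.9554, +0.2953)
n_5 = (-0.9698, -0.2440)
n_6 = (+0.0301, -0.9995)
  (0,1): δ = 136.74°  ·
  (0,2): δ = 93.98°  ·
  (0,3): δ = 45.54°  ·
  (0,4): δ = 7.46°  ✓
  (0,5): δ = 23.84°  ✓
  (0,6): δ = 101.44°  ·
  (1,2): δ = 137.24°  ·
  (1,3): δ = 88.80°  ·
  (1,4): δ = 50.72°  ·
  (1,5): δ = 19.42°  ✓
  (1,6): δ = 58.18°  ·
  (2,3): δ = 131.56°  ·
  (2,4): δ = 93.48°  ·
  (2,5): δ = 62.18°  ·
  (2,6): δ = 15.42°  ✓
  (3,4): δ = 141.92°  ·
  (3,5): δ = 110.62°  ·
  (3,6): δ = 33.02°  ✓
  (4,5): δ = 148.70°  ·
  (4,6): δ = 71.10°  ·
  (5,6): δ = 102.40°  ·
antipodal pairs: 5

count = 5; pairs: (0,4), (0,5), (1,5), (2,6), (3,6)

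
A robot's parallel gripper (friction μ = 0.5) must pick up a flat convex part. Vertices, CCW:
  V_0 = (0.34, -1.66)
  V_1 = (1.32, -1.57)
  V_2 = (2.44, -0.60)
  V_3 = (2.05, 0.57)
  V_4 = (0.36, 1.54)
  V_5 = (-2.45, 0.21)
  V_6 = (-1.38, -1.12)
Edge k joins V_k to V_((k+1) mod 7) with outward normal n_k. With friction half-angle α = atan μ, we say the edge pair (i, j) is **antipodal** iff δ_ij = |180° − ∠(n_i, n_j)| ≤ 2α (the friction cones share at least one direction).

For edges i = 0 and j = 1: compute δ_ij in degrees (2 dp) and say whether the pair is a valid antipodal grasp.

δ = 144.35°, invalid

α = atan 0.5 = 26.57°;  2α = 53.13°
edge 0: e_0 = (+0.98, +0.09);  n_0 = (+0.0915, -0.9958)
edge 1: e_1 = (+1.12, +0.97);  n_1 = (+0.6547, -0.7559)
∠(n_0, n_1) = 35.65°
δ = |180° − 35.65°| = 144.35°
144.35° > 2α = 53.13°  →  invalid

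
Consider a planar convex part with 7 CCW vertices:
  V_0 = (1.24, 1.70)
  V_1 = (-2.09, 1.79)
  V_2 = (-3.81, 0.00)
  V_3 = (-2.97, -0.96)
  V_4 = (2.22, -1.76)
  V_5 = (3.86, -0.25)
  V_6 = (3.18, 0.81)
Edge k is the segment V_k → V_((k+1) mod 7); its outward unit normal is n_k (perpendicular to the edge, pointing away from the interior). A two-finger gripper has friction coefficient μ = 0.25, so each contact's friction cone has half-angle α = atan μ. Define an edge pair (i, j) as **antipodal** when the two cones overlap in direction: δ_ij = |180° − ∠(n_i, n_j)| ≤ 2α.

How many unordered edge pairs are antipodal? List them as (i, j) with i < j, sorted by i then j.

count = 5; pairs: (0,3), (1,4), (2,5), (2,6), (3,6)

α = atan 0.25 = 14.04°;  2α = 28.07°
n_0 = (+0.0270, +0.9996)
n_1 = (-0.7211, +0.6929)
n_2 = (-0.7526, -0.6585)
n_3 = (-0.1523, -0.9883)
n_4 = (+0.6773, -0.7357)
n_5 = (+0.8417, +0.5400)
n_6 = (+0.4170, +0.9089)
  (0,1): δ = 132.31°  ·
  (0,2): δ = 47.27°  ·
  (0,3): δ = 7.21°  ✓
  (0,4): δ = 44.18°  ·
  (0,5): δ = 124.23°  ·
  (0,6): δ = 156.90°  ·
  (1,2): δ = 94.96°  ·
  (1,3): δ = 54.91°  ·
  (1,4): δ = 3.51°  ✓
  (1,5): δ = 76.54°  ·
  (1,6): δ = 109.21°  ·
  (2,3): δ = 139.95°  ·
  (2,4): δ = 88.55°  ·
  (2,5): δ = 8.51°  ✓
  (2,6): δ = 24.17°  ✓
  (3,4): δ = 128.60°  ·
  (3,5): δ = 48.56°  ·
  (3,6): δ = 15.88°  ✓
  (4,5): δ = 99.96°  ·
  (4,6): δ = 67.28°  ·
  (5,6): δ = 147.32°  ·
antipodal pairs: 5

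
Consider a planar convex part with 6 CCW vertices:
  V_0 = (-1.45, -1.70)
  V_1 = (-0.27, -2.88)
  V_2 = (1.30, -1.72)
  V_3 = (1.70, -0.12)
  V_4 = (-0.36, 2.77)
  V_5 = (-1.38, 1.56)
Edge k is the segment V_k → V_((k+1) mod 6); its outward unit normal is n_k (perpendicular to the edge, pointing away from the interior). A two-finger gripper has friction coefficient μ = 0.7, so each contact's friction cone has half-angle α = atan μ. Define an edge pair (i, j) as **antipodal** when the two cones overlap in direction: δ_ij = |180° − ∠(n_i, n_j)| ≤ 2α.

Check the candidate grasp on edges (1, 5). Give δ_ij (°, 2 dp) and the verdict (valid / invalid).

α = atan 0.7 = 34.99°;  2α = 69.98°
edge 1: e_1 = (+1.57, +1.16);  n_1 = (+0.5942, -0.8043)
edge 5: e_5 = (-0.07, -3.26);  n_5 = (-0.9998, +0.0215)
∠(n_1, n_5) = 127.69°
δ = |180° − 127.69°| = 52.31°
52.31° ≤ 2α = 69.98°  →  valid

δ = 52.31°, valid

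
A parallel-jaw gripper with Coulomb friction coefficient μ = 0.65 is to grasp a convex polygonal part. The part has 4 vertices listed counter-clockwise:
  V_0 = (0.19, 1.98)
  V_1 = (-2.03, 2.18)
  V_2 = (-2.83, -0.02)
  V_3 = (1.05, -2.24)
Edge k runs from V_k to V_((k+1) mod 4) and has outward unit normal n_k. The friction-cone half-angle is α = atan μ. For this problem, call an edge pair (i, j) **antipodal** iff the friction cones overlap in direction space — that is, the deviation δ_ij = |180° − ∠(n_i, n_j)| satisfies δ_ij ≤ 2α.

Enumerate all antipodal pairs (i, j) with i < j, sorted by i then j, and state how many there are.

count = 3; pairs: (0,2), (1,3), (2,3)

α = atan 0.65 = 33.02°;  2α = 66.05°
n_0 = (+0.0897, +0.9960)
n_1 = (-0.9398, +0.3417)
n_2 = (-0.4966, -0.8680)
n_3 = (+0.9799, +0.1997)
  (0,1): δ = 104.84°  ·
  (0,2): δ = 24.63°  ✓
  (0,3): δ = 106.67°  ·
  (1,2): δ = 99.79°  ·
  (1,3): δ = 31.50°  ✓
  (2,3): δ = 48.70°  ✓
antipodal pairs: 3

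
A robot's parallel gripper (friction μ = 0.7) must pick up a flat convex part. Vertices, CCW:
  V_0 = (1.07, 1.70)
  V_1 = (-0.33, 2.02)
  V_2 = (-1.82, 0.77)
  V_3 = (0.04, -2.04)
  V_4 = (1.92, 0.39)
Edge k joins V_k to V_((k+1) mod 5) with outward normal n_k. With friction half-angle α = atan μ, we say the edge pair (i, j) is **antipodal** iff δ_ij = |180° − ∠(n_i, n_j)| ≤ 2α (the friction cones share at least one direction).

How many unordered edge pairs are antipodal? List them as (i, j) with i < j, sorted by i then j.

α = atan 0.7 = 34.99°;  2α = 69.98°
n_0 = (+0.2228, +0.9749)
n_1 = (-0.6427, +0.7661)
n_2 = (-0.8339, -0.5520)
n_3 = (+0.7909, -0.6119)
n_4 = (+0.8389, +0.5443)
  (0,1): δ = 127.13°  ·
  (0,2): δ = 43.62°  ✓
  (0,3): δ = 65.15°  ✓
  (0,4): δ = 135.85°  ·
  (1,2): δ = 96.49°  ·
  (1,3): δ = 12.28°  ✓
  (1,4): δ = 82.98°  ·
  (2,3): δ = 71.23°  ·
  (2,4): δ = 0.52°  ✓
  (3,4): δ = 109.29°  ·
antipodal pairs: 4

count = 4; pairs: (0,2), (0,3), (1,3), (2,4)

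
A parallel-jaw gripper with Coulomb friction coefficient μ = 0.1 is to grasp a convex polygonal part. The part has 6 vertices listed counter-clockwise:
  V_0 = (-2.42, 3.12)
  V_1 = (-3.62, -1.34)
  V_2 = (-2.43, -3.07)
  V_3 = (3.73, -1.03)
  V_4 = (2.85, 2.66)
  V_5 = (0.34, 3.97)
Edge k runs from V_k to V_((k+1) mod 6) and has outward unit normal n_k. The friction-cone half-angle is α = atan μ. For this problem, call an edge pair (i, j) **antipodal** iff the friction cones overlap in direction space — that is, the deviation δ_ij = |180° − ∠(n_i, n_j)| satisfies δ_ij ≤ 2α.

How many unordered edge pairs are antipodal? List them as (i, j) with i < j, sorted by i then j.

α = atan 0.1 = 5.71°;  2α = 11.42°
n_0 = (-0.9657, +0.2598)
n_1 = (-0.8239, -0.5667)
n_2 = (+0.3144, -0.9493)
n_3 = (+0.9727, +0.2320)
n_4 = (+0.4627, +0.8865)
n_5 = (-0.2943, +0.9557)
  (0,1): δ = 130.42°  ·
  (0,2): δ = 56.62°  ·
  (0,3): δ = 28.47°  ·
  (0,4): δ = 77.50°  ·
  (0,5): δ = 122.18°  ·
  (1,2): δ = 106.20°  ·
  (1,3): δ = 21.11°  ·
  (1,4): δ = 27.92°  ·
  (1,5): δ = 72.59°  ·
  (2,3): δ = 94.91°  ·
  (2,4): δ = 45.88°  ·
  (2,5): δ = 1.21°  ✓
  (3,4): δ = 130.97°  ·
  (3,5): δ = 86.30°  ·
  (4,5): δ = 135.32°  ·
antipodal pairs: 1

count = 1; pairs: (2,5)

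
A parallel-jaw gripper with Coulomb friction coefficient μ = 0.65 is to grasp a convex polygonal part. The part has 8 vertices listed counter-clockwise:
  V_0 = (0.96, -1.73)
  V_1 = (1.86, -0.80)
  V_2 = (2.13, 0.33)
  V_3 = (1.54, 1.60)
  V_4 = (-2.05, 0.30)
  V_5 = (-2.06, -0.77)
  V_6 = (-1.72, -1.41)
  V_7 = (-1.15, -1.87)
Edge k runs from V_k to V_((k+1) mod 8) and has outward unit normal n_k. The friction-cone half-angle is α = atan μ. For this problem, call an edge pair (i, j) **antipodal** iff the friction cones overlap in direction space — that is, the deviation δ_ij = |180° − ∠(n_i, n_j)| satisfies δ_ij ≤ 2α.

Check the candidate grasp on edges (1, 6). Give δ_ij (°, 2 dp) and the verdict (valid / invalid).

α = atan 0.65 = 33.02°;  2α = 66.05°
edge 1: e_1 = (+0.27, +1.13);  n_1 = (+0.9726, -0.2324)
edge 6: e_6 = (+0.57, -0.46);  n_6 = (-0.6280, -0.7782)
∠(n_1, n_6) = 115.47°
δ = |180° − 115.47°| = 64.53°
64.53° ≤ 2α = 66.05°  →  valid

δ = 64.53°, valid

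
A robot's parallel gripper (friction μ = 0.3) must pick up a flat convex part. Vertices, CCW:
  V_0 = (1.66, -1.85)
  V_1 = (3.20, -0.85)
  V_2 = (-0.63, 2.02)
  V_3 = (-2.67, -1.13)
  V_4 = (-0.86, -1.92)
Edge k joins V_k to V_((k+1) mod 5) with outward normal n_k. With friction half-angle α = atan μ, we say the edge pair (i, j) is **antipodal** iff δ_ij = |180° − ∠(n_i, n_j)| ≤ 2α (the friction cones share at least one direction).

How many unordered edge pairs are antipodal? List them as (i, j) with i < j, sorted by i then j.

α = atan 0.3 = 16.70°;  2α = 33.40°
n_0 = (+0.5446, -0.8387)
n_1 = (+0.5997, +0.8003)
n_2 = (-0.8394, +0.5436)
n_3 = (-0.4000, -0.9165)
n_4 = (+0.0278, -0.9996)
  (0,1): δ = 69.84°  ·
  (0,2): δ = 24.07°  ✓
  (0,3): δ = 123.42°  ·
  (0,4): δ = 148.59°  ·
  (1,2): δ = 86.08°  ·
  (1,3): δ = 13.27°  ✓
  (1,4): δ = 38.44°  ·
  (2,3): δ = 80.65°  ·
  (2,4): δ = 55.48°  ·
  (3,4): δ = 154.83°  ·
antipodal pairs: 2

count = 2; pairs: (0,2), (1,3)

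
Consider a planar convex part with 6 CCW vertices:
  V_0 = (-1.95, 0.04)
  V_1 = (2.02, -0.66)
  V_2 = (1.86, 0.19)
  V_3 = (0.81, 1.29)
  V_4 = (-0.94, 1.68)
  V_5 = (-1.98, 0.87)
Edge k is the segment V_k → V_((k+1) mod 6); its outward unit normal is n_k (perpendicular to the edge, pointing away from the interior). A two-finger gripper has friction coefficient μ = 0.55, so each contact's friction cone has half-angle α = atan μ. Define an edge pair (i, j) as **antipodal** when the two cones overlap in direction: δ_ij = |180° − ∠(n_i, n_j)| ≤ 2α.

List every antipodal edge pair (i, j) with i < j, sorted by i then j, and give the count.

α = atan 0.55 = 28.81°;  2α = 57.62°
n_0 = (-0.1736, -0.9848)
n_1 = (+0.9827, +0.1850)
n_2 = (+0.7234, +0.6905)
n_3 = (+0.2175, +0.9761)
n_4 = (-0.6145, +0.7889)
n_5 = (-0.9993, -0.0361)
  (0,1): δ = 69.34°  ·
  (0,2): δ = 36.33°  ✓
  (0,3): δ = 2.56°  ✓
  (0,4): δ = 47.91°  ✓
  (0,5): δ = 102.07°  ·
  (1,2): δ = 146.99°  ·
  (1,3): δ = 113.22°  ·
  (1,4): δ = 62.75°  ·
  (1,5): δ = 8.59°  ✓
  (2,3): δ = 146.23°  ·
  (2,4): δ = 95.75°  ·
  (2,5): δ = 41.60°  ✓
  (3,4): δ = 129.52°  ·
  (3,5): δ = 75.37°  ·
  (4,5): δ = 125.84°  ·
antipodal pairs: 5

count = 5; pairs: (0,2), (0,3), (0,4), (1,5), (2,5)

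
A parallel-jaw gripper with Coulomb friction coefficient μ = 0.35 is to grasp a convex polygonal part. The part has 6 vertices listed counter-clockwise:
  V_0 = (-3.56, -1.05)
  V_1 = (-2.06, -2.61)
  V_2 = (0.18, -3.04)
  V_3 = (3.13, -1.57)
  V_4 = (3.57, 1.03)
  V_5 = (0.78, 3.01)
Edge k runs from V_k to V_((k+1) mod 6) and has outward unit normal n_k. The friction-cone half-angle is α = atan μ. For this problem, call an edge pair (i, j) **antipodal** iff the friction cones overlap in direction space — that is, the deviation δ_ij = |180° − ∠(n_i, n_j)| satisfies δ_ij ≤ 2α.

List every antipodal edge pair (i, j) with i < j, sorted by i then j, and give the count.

α = atan 0.35 = 19.29°;  2α = 38.58°
n_0 = (-0.7208, -0.6931)
n_1 = (-0.1885, -0.9821)
n_2 = (+0.4460, -0.8950)
n_3 = (+0.9860, -0.1669)
n_4 = (+0.5787, +0.8155)
n_5 = (-0.6832, +0.7303)
  (0,1): δ = 144.74°  ·
  (0,2): δ = 107.39°  ·
  (0,3): δ = 53.48°  ·
  (0,4): δ = 10.76°  ✓
  (0,5): δ = 89.21°  ·
  (1,2): δ = 142.65°  ·
  (1,3): δ = 88.74°  ·
  (1,4): δ = 24.50°  ✓
  (1,5): δ = 53.96°  ·
  (2,3): δ = 126.09°  ·
  (2,4): δ = 61.85°  ·
  (2,5): δ = 16.60°  ✓
  (3,4): δ = 115.76°  ·
  (3,5): δ = 37.30°  ✓
  (4,5): δ = 101.55°  ·
antipodal pairs: 4

count = 4; pairs: (0,4), (1,4), (2,5), (3,5)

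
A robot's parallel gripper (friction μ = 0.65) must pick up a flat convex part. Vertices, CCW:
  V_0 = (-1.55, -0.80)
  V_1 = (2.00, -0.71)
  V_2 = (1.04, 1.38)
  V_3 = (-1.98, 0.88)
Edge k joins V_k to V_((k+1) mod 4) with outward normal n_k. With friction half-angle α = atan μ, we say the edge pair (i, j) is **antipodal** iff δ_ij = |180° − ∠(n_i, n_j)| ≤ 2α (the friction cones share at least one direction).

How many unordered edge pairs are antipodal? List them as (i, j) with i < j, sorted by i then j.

count = 2; pairs: (0,2), (1,3)

α = atan 0.65 = 33.02°;  2α = 66.05°
n_0 = (+0.0253, -0.9997)
n_1 = (+0.9087, +0.4174)
n_2 = (-0.1633, +0.9866)
n_3 = (-0.9688, -0.2480)
  (0,1): δ = 66.78°  ·
  (0,2): δ = 7.95°  ✓
  (0,3): δ = 102.90°  ·
  (1,2): δ = 105.27°  ·
  (1,3): δ = 10.31°  ✓
  (2,3): δ = 85.04°  ·
antipodal pairs: 2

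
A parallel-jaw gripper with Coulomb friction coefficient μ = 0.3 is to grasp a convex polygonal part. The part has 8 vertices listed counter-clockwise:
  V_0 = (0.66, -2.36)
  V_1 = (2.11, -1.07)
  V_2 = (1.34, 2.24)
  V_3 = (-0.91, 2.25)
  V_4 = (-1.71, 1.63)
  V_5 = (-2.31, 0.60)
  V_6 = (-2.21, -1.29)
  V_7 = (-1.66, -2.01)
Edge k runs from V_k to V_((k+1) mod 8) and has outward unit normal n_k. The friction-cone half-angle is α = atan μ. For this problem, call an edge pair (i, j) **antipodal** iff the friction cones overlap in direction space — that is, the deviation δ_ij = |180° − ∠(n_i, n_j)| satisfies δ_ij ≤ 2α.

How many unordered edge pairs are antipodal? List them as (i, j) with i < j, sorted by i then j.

count = 5; pairs: (0,3), (0,4), (1,5), (1,6), (2,7)

α = atan 0.3 = 16.70°;  2α = 33.40°
n_0 = (+0.6647, -0.7471)
n_1 = (+0.9740, +0.2266)
n_2 = (+0.0044, +1.0000)
n_3 = (-0.6126, +0.7904)
n_4 = (-0.8641, +0.5033)
n_5 = (-0.9986, -0.0528)
n_6 = (-0.7947, -0.6070)
n_7 = (-0.1492, -0.9888)
  (0,1): δ = 118.56°  ·
  (0,2): δ = 41.91°  ·
  (0,3): δ = 3.88°  ✓
  (0,4): δ = 18.12°  ✓
  (0,5): δ = 51.37°  ·
  (0,6): δ = 85.72°  ·
  (0,7): δ = 129.76°  ·
  (1,2): δ = 103.35°  ·
  (1,3): δ = 65.32°  ·
  (1,4): δ = 43.32°  ·
  (1,5): δ = 10.07°  ✓
  (1,6): δ = 24.28°  ✓
  (1,7): δ = 68.33°  ·
  (2,3): δ = 141.97°  ·
  (2,4): δ = 119.97°  ·
  (2,5): δ = 86.72°  ·
  (2,6): δ = 52.37°  ·
  (2,7): δ = 8.32°  ✓
  (3,4): δ = 158.00°  ·
  (3,5): δ = 124.75°  ·
  (3,6): δ = 90.40°  ·
  (3,7): δ = 46.35°  ·
  (4,5): δ = 146.75°  ·
  (4,6): δ = 112.40°  ·
  (4,7): δ = 68.36°  ·
  (5,6): δ = 145.65°  ·
  (5,7): δ = 101.61°  ·
  (6,7): δ = 135.95°  ·
antipodal pairs: 5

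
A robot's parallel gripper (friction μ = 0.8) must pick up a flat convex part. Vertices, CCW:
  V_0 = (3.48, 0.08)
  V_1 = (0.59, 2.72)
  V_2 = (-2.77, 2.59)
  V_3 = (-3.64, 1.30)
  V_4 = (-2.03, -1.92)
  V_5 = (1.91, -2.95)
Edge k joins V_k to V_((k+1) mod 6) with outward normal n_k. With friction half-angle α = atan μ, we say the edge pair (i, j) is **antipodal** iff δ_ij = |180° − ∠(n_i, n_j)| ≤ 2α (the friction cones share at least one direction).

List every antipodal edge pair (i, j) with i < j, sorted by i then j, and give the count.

α = atan 0.8 = 38.66°;  2α = 77.32°
n_0 = (+0.6745, +0.7383)
n_1 = (-0.0387, +0.9993)
n_2 = (-0.8291, +0.5591)
n_3 = (-0.8944, -0.4472)
n_4 = (-0.2529, -0.9675)
n_5 = (+0.8879, -0.4601)
  (0,1): δ = 135.37°  ·
  (0,2): δ = 81.58°  ·
  (0,3): δ = 21.02°  ✓
  (0,4): δ = 27.76°  ✓
  (0,5): δ = 105.02°  ·
  (1,2): δ = 126.21°  ·
  (1,3): δ = 65.65°  ✓
  (1,4): δ = 16.87°  ✓
  (1,5): δ = 60.39°  ✓
  (2,3): δ = 119.44°  ·
  (2,4): δ = 70.65°  ✓
  (2,5): δ = 6.61°  ✓
  (3,4): δ = 131.22°  ·
  (3,5): δ = 53.96°  ✓
  (4,5): δ = 102.74°  ·
antipodal pairs: 8

count = 8; pairs: (0,3), (0,4), (1,3), (1,4), (1,5), (2,4), (2,5), (3,5)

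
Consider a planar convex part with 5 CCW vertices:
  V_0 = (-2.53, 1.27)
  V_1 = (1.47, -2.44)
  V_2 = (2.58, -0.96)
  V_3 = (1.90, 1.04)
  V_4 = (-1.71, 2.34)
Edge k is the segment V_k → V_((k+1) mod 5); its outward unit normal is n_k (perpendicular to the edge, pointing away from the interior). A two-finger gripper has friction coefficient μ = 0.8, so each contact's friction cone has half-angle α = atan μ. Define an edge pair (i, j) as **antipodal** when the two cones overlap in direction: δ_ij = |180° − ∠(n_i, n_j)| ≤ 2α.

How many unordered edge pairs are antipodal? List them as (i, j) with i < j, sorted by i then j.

α = atan 0.8 = 38.66°;  2α = 77.32°
n_0 = (-0.6800, -0.7332)
n_1 = (+0.8000, -0.6000)
n_2 = (+0.9468, +0.3219)
n_3 = (+0.3388, +0.9409)
n_4 = (-0.7937, +0.6083)
  (0,1): δ = 84.02°  ·
  (0,2): δ = 28.38°  ✓
  (0,3): δ = 23.04°  ✓
  (0,4): δ = 95.38°  ·
  (1,2): δ = 124.35°  ·
  (1,3): δ = 72.93°  ✓
  (1,4): δ = 0.60°  ✓
  (2,3): δ = 128.58°  ·
  (2,4): δ = 56.24°  ✓
  (3,4): δ = 107.66°  ·
antipodal pairs: 5

count = 5; pairs: (0,2), (0,3), (1,3), (1,4), (2,4)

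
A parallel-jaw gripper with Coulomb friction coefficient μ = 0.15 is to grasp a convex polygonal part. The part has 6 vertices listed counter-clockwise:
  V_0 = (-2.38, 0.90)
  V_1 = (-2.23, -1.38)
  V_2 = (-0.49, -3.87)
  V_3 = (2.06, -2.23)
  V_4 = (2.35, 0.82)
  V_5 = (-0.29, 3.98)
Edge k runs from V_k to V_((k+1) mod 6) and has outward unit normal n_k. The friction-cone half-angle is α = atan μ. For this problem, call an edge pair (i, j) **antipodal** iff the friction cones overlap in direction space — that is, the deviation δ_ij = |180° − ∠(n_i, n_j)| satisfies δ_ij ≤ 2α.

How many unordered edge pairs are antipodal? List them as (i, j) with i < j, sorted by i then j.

count = 2; pairs: (0,3), (1,4)

α = atan 0.15 = 8.53°;  2α = 17.06°
n_0 = (-0.9978, -0.0656)
n_1 = (-0.8197, -0.5728)
n_2 = (+0.5409, -0.8411)
n_3 = (+0.9955, -0.0947)
n_4 = (+0.7674, +0.6411)
n_5 = (-0.8275, +0.5615)
  (0,1): δ = 148.82°  ·
  (0,2): δ = 61.02°  ·
  (0,3): δ = 9.20°  ✓
  (0,4): δ = 36.11°  ·
  (0,5): δ = 142.08°  ·
  (1,2): δ = 92.20°  ·
  (1,3): δ = 40.38°  ·
  (1,4): δ = 4.93°  ✓
  (1,5): δ = 110.89°  ·
  (2,3): δ = 128.18°  ·
  (2,4): δ = 82.87°  ·
  (2,5): δ = 23.09°  ·
  (3,4): δ = 134.69°  ·
  (3,5): δ = 28.73°  ·
  (4,5): δ = 74.04°  ·
antipodal pairs: 2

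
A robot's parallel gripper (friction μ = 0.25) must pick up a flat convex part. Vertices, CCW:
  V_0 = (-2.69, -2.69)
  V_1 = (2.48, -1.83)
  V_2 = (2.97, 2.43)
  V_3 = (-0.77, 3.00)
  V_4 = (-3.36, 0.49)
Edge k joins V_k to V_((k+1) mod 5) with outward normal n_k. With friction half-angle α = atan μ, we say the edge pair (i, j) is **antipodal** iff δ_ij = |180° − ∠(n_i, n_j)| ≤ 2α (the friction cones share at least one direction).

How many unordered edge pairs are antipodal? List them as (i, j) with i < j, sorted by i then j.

α = atan 0.25 = 14.04°;  2α = 28.07°
n_0 = (+0.1641, -0.9864)
n_1 = (+0.9934, -0.1143)
n_2 = (+0.1507, +0.9886)
n_3 = (-0.6959, +0.7181)
n_4 = (-0.9785, -0.2062)
  (0,1): δ = 106.01°  ·
  (0,2): δ = 18.11°  ✓
  (0,3): δ = 34.66°  ·
  (0,4): δ = 92.45°  ·
  (1,2): δ = 92.10°  ·
  (1,3): δ = 39.34°  ·
  (1,4): δ = 18.46°  ✓
  (2,3): δ = 127.23°  ·
  (2,4): δ = 69.44°  ·
  (3,4): δ = 122.20°  ·
antipodal pairs: 2

count = 2; pairs: (0,2), (1,4)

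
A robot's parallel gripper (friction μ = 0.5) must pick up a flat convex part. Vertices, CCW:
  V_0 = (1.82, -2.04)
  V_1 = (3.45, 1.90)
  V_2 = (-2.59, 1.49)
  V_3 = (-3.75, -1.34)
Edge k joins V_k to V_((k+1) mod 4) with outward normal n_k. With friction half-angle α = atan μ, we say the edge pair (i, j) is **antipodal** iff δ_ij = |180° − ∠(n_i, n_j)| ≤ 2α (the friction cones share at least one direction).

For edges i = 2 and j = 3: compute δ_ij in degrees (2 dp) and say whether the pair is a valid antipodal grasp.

δ = 74.87°, invalid

α = atan 0.5 = 26.57°;  2α = 53.13°
edge 2: e_2 = (-1.16, -2.83);  n_2 = (-0.9253, +0.3793)
edge 3: e_3 = (+5.57, -0.70);  n_3 = (-0.1247, -0.9922)
∠(n_2, n_3) = 105.13°
δ = |180° − 105.13°| = 74.87°
74.87° > 2α = 53.13°  →  invalid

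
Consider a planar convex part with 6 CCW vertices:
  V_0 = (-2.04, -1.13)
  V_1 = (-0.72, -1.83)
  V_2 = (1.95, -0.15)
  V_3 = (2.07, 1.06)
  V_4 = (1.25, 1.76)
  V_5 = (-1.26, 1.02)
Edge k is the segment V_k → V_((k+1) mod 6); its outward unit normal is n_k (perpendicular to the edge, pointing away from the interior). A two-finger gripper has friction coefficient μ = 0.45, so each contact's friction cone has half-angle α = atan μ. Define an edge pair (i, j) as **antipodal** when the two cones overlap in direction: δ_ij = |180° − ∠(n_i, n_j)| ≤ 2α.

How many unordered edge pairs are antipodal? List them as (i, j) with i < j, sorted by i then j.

α = atan 0.45 = 24.23°;  2α = 48.46°
n_0 = (-0.4685, -0.8835)
n_1 = (+0.5326, -0.8464)
n_2 = (+0.9951, -0.0987)
n_3 = (+0.6493, +0.7606)
n_4 = (-0.2828, +0.9592)
n_5 = (-0.9400, +0.3410)
  (0,1): δ = 119.88°  ·
  (0,2): δ = 67.73°  ·
  (0,3): δ = 12.55°  ✓
  (0,4): δ = 44.36°  ✓
  (0,5): δ = 98.00°  ·
  (1,2): δ = 127.84°  ·
  (1,3): δ = 72.66°  ·
  (1,4): δ = 15.75°  ✓
  (1,5): δ = 37.88°  ✓
  (2,3): δ = 124.82°  ·
  (2,4): δ = 67.91°  ·
  (2,5): δ = 14.28°  ✓
  (3,4): δ = 123.09°  ·
  (3,5): δ = 69.45°  ·
  (4,5): δ = 126.37°  ·
antipodal pairs: 5

count = 5; pairs: (0,3), (0,4), (1,4), (1,5), (2,5)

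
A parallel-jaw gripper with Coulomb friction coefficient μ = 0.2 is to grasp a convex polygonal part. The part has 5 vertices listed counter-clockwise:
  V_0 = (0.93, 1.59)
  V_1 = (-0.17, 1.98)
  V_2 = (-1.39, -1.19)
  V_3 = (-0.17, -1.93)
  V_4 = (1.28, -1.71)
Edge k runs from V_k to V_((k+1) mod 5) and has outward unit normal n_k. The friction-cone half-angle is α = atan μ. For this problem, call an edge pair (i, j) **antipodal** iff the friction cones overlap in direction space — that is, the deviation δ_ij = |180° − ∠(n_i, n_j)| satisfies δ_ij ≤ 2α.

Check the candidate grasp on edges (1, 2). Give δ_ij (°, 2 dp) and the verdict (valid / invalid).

α = atan 0.2 = 11.31°;  2α = 22.62°
edge 1: e_1 = (-1.22, -3.17);  n_1 = (-0.9333, +0.3592)
edge 2: e_2 = (+1.22, -0.74);  n_2 = (-0.5186, -0.8550)
∠(n_1, n_2) = 79.81°
δ = |180° − 79.81°| = 100.19°
100.19° > 2α = 22.62°  →  invalid

δ = 100.19°, invalid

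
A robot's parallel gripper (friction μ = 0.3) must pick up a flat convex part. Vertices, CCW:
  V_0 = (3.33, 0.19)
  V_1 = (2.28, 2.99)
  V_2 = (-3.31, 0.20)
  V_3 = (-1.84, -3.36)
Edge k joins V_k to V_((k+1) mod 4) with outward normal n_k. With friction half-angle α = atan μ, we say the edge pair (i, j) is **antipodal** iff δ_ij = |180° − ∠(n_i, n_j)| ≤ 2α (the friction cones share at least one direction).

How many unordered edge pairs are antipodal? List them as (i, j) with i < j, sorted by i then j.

α = atan 0.3 = 16.70°;  2α = 33.40°
n_0 = (+0.9363, +0.3511)
n_1 = (-0.4466, +0.8947)
n_2 = (-0.9243, -0.3817)
n_3 = (+0.5661, -0.8244)
  (0,1): δ = 84.03°  ·
  (0,2): δ = 1.88°  ✓
  (0,3): δ = 103.92°  ·
  (1,2): δ = 94.09°  ·
  (1,3): δ = 7.95°  ✓
  (2,3): δ = 77.96°  ·
antipodal pairs: 2

count = 2; pairs: (0,2), (1,3)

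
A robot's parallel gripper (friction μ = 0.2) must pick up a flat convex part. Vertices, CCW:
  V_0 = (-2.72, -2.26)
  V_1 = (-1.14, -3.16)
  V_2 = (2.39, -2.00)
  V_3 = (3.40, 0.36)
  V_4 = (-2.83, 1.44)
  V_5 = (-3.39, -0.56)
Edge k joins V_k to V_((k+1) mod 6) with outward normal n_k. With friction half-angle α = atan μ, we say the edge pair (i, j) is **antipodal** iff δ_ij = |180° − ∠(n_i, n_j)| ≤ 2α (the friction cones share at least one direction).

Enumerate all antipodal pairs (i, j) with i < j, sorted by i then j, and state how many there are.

count = 2; pairs: (0,3), (2,4)

α = atan 0.2 = 11.31°;  2α = 22.62°
n_0 = (-0.4950, -0.8689)
n_1 = (+0.3122, -0.9500)
n_2 = (+0.9193, -0.3934)
n_3 = (+0.1708, +0.9853)
n_4 = (-0.9630, +0.2696)
n_5 = (-0.9304, -0.3667)
  (0,1): δ = 132.14°  ·
  (0,2): δ = 83.50°  ·
  (0,3): δ = 19.83°  ✓
  (0,4): δ = 104.02°  ·
  (0,5): δ = 141.18°  ·
  (1,2): δ = 131.36°  ·
  (1,3): δ = 28.03°  ·
  (1,4): δ = 56.17°  ·
  (1,5): δ = 93.32°  ·
  (2,3): δ = 76.67°  ·
  (2,4): δ = 7.53°  ✓
  (2,5): δ = 44.68°  ·
  (3,4): δ = 95.81°  ·
  (3,5): δ = 58.65°  ·
  (4,5): δ = 142.85°  ·
antipodal pairs: 2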